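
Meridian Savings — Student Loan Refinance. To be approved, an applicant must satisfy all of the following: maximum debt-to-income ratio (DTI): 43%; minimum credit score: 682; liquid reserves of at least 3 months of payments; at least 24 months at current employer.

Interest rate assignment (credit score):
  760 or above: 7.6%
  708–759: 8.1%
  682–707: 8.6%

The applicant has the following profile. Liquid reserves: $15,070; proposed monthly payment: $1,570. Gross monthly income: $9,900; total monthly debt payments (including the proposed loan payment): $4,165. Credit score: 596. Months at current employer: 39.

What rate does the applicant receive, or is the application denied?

Denied

Credit score 596 < 682 (below minimum)
Employment 39 ≥ 24 months
DTI = 4,165/9,900 = 42.1% ≤ 43%
Liquid reserves cover 15,070/1,570 = 9.6 months — ≥ 3 required
Not all requirements met → denied.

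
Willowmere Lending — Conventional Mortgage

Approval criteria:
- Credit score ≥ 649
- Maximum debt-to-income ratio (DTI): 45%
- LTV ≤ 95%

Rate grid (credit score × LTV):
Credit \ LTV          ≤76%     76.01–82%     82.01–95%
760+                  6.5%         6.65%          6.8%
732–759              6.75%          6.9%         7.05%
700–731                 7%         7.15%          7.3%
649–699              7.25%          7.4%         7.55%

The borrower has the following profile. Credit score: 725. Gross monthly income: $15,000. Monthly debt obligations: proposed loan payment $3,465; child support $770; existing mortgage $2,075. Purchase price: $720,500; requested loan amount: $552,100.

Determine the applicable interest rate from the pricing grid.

Credit score 725 ≥ 649; Total monthly debts = (3,465 + 770 + 2,075) = 6,310. DTI: 6,310 ÷ 15,000 = 42.1%, within the 45% cap
LTV = 552,100/720,500 = 76.6% ≤ 95%
Credit 725 → row 700–731; LTV 76.6% → column 76.01–82%. Grid cell → 7.15%.

7.15%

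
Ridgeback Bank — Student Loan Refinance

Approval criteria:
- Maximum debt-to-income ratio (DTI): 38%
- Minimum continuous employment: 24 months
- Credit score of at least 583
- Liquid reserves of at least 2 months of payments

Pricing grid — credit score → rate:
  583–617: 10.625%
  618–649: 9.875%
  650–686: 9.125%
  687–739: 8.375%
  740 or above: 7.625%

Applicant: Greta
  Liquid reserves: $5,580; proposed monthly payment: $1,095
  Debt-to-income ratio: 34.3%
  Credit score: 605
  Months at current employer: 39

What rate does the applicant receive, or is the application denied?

Credit score 605 ≥ 583 (meets minimum)
Debt-to-income 34.3% vs 38% cap — pass
Employment 39 ≥ 24 months
Reserves: 5,580 ÷ 1,095 = 5.1 months (meets 2-month minimum)
All requirements met. Score 605 falls in the 583–617 tier → 10.625%.

Approved at 10.625%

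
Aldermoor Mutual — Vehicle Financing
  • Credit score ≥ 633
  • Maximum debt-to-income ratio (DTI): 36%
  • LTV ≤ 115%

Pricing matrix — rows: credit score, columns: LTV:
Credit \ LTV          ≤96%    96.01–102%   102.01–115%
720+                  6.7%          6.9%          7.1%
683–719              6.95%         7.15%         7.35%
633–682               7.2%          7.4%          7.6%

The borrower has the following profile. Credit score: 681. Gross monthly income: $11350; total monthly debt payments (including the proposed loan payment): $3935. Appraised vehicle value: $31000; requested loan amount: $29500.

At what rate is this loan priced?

Credit score 681 ≥ 633; DTI: 3,935 ÷ 11,350 = 34.7%, within the 36% cap
Loan-to-value = 29,500/31,000 = 95.2% — pass (115% max)
Score 681 is in the 633–682 band; LTV 95.2% is in the ≤96% band → 7.2%.

7.2%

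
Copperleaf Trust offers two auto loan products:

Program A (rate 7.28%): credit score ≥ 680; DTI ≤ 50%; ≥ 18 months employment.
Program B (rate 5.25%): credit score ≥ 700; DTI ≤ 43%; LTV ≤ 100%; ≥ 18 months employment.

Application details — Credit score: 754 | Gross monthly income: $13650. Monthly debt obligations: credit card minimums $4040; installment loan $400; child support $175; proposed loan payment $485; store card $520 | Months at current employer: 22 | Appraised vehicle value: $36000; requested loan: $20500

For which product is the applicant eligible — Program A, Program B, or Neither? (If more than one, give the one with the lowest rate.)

Total debts = (4,040 + 400 + 175 + 485 + 520) = 5,620; DTI = 5,620/13,650 = 41.2%.
LTV = 20,500/36,000 = 56.9%.
Program A: score 754 ≥ 680; DTI 41.2% ≤ 50%; employment 22 ≥ 18 mo → qualifies.
Program B: score 754 ≥ 700; DTI 41.2% ≤ 43%; LTV 56.9% ≤ 100%; employment 22 ≥ 18 mo → qualifies.
Qualifying: Program A, Program B. Lowest rate is 5.25% → Program B.

Program B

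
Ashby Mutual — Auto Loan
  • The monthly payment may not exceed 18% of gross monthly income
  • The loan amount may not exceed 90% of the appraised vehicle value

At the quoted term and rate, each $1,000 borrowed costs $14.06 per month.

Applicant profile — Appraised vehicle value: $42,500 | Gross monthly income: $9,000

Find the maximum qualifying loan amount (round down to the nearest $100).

$38,200

Payment cap: 18% × $9,000 = $1,620/month.
At $14.06 per $1,000, that supports 1,620/14.06 × 1,000 ≈ $115,220 → $115,200.
LTV cap: 90% × $42,500 = $38,250 → $38,200.
Binding constraint: loan-to-value.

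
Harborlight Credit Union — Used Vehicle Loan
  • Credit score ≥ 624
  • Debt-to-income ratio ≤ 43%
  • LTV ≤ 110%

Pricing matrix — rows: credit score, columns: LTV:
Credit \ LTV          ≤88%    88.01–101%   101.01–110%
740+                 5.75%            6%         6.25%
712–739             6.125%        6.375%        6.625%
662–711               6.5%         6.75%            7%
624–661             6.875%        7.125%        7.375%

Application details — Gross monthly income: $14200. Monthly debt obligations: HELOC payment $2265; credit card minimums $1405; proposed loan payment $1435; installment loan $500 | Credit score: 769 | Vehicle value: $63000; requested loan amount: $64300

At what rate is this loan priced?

6.25%

Credit score 769 ≥ 624; Total monthly debts = (2,265 + 1,405 + 1,435 + 500) = 5,605. DTI: 5,605 ÷ 14,200 = 39.5%, within the 43% cap
Loan-to-value = 64,300/63,000 = 102.1% — pass (110% max)
Credit 769 → row 740+; LTV 102.1% → column 101.01–110%. Grid cell → 6.25%.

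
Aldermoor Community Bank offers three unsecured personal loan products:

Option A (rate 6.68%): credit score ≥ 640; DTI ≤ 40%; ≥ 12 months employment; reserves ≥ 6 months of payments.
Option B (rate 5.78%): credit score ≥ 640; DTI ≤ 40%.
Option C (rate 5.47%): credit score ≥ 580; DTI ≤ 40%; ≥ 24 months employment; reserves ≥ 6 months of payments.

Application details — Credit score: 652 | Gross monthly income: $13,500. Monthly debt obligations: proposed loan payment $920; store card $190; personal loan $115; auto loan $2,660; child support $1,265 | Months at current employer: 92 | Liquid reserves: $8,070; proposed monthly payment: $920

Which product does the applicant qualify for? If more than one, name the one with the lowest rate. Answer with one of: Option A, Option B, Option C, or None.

Option C

Total debts = (920 + 190 + 115 + 2,660 + 1,265) = 5,150; DTI = 5,150/13,500 = 38.1%.
Reserves = 8,070/920 = 8.8 months.
Option A: score 652 ≥ 640; DTI 38.1% ≤ 40%; employment 92 ≥ 12 mo; reserves 8.8 ≥ 6 mo → qualifies.
Option B: score 652 ≥ 640; DTI 38.1% ≤ 40% → qualifies.
Option C: score 652 ≥ 580; DTI 38.1% ≤ 40%; employment 92 ≥ 24 mo; reserves 8.8 ≥ 6 mo → qualifies.
Qualifying: Option A, Option B, Option C. Lowest rate is 5.47% → Option C.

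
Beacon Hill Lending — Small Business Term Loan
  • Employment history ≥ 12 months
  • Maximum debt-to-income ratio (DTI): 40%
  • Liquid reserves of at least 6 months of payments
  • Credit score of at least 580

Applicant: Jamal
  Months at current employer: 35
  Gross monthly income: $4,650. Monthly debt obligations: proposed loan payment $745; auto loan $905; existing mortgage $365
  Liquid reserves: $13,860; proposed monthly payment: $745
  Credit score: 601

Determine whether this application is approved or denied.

Denied

Employment 35 ≥ 12 months
Total monthly debts = (745 + 905 + 365) = 2,015. Debt-to-income = 2,015/4,650 = 43.3% — over 40% limit
Reserves = 13,860/745 = 18.6 months ≥ 6
Credit score 601 ≥ 580 (meets)
Fails on DTI.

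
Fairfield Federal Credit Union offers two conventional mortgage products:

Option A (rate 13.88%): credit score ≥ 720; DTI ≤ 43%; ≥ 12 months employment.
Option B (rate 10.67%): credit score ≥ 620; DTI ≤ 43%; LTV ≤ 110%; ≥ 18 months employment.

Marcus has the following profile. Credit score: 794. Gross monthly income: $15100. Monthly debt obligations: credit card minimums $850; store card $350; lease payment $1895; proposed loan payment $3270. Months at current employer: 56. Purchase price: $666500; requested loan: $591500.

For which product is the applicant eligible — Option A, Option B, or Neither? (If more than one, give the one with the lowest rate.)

Option B

Total debts = (850 + 350 + 1,895 + 3,270) = 6,365; DTI = 6,365/15,100 = 42.2%.
LTV = 591,500/666,500 = 88.7%.
Option A: score 794 ≥ 720; DTI 42.2% ≤ 43%; employment 56 ≥ 12 mo → qualifies.
Option B: score 794 ≥ 620; DTI 42.2% ≤ 43%; LTV 88.7% ≤ 110%; employment 56 ≥ 18 mo → qualifies.
Qualifying: Option A, Option B. Lowest rate is 10.67% → Option B.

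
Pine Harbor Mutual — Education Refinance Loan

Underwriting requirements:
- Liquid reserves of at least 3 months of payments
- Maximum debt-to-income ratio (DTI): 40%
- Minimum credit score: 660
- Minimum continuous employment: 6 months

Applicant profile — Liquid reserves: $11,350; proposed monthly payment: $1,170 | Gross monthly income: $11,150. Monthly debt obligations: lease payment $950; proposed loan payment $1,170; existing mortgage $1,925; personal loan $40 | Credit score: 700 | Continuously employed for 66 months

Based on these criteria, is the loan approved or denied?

Approved

Reserves = 11,350/1,170 = 9.7 months ≥ 3
Total monthly debts = (950 + 1,170 + 1,925 + 40) = 4,085. DTI: 4,085 ÷ 11,150 = 36.6%, within the 40% cap
Credit score 700 ≥ 660 (meets)
Employment 66 ≥ 6 months
All criteria satisfied.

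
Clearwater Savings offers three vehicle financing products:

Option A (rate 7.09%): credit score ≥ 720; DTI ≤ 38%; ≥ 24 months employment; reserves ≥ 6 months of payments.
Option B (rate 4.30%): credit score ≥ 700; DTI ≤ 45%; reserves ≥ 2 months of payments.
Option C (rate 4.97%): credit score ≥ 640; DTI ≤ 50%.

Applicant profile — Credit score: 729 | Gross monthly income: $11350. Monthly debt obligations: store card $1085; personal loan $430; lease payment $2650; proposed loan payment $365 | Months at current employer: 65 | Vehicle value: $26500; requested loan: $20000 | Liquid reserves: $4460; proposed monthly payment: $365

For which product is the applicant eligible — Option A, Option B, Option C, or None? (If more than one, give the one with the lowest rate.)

Option B

Total debts = (1,085 + 430 + 2,650 + 365) = 4,530; DTI = 4,530/11,350 = 39.9%.
LTV = 20,000/26,500 = 75.5%.
Reserves = 4,460/365 = 12.2 months.
Option A: score 729 ≥ 720; DTI 39.9% > 38%; employment 65 ≥ 24 mo; reserves 12.2 ≥ 6 mo → does not qualify.
Option B: score 729 ≥ 700; DTI 39.9% ≤ 45%; reserves 12.2 ≥ 2 mo → qualifies.
Option C: score 729 ≥ 640; DTI 39.9% ≤ 50% → qualifies.
Qualifying: Option B, Option C. Lowest rate is 4.30% → Option B.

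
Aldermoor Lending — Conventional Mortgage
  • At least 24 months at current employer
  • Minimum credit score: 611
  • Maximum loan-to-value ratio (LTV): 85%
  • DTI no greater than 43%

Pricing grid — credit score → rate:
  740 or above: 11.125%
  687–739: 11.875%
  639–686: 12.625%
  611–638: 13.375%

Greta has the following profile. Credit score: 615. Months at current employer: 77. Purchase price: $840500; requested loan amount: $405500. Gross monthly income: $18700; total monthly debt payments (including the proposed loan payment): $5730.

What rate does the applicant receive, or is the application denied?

Credit score 615 ≥ 611 (meets minimum)
Debt-to-income = 5,730/18,700 = 30.6% — meets 43% limit
Loan-to-value = 405,500/840,500 = 48.2% — pass (85% max)
Employment 77 ≥ 24 months
All requirements met. Score 615 falls in the 611–638 tier → 13.375%.

Approved at 13.375%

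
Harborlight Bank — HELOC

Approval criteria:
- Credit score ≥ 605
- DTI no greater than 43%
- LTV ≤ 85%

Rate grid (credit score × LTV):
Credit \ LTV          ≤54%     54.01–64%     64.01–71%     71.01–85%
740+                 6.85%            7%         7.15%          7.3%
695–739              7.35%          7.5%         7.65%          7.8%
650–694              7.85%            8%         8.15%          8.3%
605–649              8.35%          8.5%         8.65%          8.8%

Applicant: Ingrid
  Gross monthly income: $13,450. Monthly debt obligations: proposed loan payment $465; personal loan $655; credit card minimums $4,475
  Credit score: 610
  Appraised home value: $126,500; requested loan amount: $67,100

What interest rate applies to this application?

8.35%

Credit score 610 ≥ 605; Total monthly debts = (465 + 655 + 4,475) = 5,595. Debt-to-income = 5,595/13,450 = 41.6% — meets 43% limit
LTV = 67,100/126,500 = 53% ≤ 85%
Credit 610 → row 605–649; LTV 53% → column ≤54%. Grid cell → 8.35%.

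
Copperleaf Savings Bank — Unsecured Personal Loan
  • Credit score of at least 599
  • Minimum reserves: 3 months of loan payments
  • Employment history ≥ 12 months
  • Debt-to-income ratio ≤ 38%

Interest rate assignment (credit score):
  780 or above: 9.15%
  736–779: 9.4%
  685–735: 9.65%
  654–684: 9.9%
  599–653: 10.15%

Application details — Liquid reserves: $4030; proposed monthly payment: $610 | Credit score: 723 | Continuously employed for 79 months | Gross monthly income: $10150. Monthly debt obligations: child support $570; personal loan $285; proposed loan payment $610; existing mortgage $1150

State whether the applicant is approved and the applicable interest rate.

Credit score 723 ≥ 599 (meets minimum)
Total monthly debts = (570 + 285 + 610 + 1,150) = 2,615. DTI: 2,615 ÷ 10,150 = 25.8%, within the 38% cap
Reserves: 4,030 ÷ 610 = 6.6 months (meets 3-month minimum)
Employment 79 ≥ 12 months
All requirements met. Score 723 falls in the 685–735 tier → 9.65%.

Approved at 9.65%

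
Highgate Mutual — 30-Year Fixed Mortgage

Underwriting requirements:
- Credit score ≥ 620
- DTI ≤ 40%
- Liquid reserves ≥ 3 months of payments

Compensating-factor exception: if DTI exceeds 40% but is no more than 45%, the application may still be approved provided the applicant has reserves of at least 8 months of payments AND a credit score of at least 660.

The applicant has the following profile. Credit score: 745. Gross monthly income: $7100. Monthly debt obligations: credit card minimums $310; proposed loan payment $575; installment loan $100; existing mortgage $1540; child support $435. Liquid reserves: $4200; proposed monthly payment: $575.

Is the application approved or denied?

Denied

Credit score 745 ≥ 620 (meets base)
Total debts = (310 + 575 + 100 + 1,540 + 435) = 2,960. DTI: 2,960 ÷ 7,100 = 41.7%, over the 40% base limit.
Reserves = 4,200/575 = 7.3 months ≥ 3
DTI 41.7% is within the 40%–45% exception band; checking compensating factors.
Reserves 7.3 < 8 months; credit score 745 ≥ 660.
Override conditions not both satisfied; exception does not apply.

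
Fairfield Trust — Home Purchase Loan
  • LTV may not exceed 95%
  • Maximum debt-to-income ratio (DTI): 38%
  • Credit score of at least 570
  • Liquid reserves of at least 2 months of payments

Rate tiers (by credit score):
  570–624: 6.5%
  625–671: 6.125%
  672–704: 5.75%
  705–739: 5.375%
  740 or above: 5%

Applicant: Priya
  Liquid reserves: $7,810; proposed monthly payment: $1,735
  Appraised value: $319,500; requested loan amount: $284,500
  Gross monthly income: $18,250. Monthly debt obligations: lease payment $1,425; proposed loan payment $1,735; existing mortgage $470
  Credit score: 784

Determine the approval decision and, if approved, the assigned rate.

Approved at 5%

Credit score 784 ≥ 570 (meets minimum)
Reserves = 7,810/1,735 = 4.5 months ≥ 2
Total monthly debts = (1,425 + 1,735 + 470) = 3,630. DTI = 3,630/18,250 = 19.9% ≤ 38%
Loan-to-value = 284,500/319,500 = 89% — pass (95% max)
All requirements met. Score 784 falls in the 740 or above tier → 5%.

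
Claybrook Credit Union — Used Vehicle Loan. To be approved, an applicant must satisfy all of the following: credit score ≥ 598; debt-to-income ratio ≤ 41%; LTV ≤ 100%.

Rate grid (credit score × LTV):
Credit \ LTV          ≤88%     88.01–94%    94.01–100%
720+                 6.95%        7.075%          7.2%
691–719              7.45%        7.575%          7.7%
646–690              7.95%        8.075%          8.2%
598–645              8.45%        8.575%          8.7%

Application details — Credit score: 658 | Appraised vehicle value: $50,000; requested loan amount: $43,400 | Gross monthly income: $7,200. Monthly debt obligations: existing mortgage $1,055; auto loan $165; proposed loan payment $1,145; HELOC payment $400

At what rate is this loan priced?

7.95%

Credit score 658 ≥ 598; Total monthly debts = (1,055 + 165 + 1,145 + 400) = 2,765. DTI = 2,765/7,200 = 38.4% ≤ 41%
LTV = 43,400/50,000 = 86.8% ≤ 100%
Score 658 is in the 646–690 band; LTV 86.8% is in the ≤88% band → 7.95%.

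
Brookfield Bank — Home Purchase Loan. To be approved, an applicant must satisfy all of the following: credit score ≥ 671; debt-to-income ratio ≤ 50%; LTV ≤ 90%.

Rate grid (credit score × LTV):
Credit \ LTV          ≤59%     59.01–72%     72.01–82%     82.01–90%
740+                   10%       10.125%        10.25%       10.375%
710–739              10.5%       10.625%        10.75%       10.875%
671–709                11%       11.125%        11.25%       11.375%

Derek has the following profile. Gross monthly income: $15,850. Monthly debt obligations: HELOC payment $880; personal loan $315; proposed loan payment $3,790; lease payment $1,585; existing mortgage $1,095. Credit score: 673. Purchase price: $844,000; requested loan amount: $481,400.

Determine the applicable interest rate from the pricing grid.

Credit score 673 ≥ 671; Total monthly debts = (880 + 315 + 3,790 + 1,585 + 1,095) = 7,665. DTI: 7,665 ÷ 15,850 = 48.4%, within the 50% cap
LTV = 481,400/844,000 = 57% ≤ 90%
Credit 673 → row 671–709; LTV 57% → column ≤59%. Grid cell → 11%.

11%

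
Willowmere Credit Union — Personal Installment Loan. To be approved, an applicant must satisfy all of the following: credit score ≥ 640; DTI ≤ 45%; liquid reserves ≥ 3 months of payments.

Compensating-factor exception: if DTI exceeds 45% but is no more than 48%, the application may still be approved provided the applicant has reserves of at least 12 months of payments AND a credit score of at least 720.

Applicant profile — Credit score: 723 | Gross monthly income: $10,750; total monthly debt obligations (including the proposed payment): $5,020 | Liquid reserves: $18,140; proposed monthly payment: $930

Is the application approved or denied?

Approved

Credit score 723 ≥ 640 (meets base)
DTI = 5,020/10,750 = 46.7% > 45% — standard DTI limit exceeded.
Reserves: 18,140 ÷ 930 = 19.5 months (meets 3-month minimum)
DTI 46.7% is within the 45%–48% exception band; checking compensating factors.
Reserves 19.5 ≥ 12 months; credit score 723 ≥ 720.
Both compensating conditions met → exception applies.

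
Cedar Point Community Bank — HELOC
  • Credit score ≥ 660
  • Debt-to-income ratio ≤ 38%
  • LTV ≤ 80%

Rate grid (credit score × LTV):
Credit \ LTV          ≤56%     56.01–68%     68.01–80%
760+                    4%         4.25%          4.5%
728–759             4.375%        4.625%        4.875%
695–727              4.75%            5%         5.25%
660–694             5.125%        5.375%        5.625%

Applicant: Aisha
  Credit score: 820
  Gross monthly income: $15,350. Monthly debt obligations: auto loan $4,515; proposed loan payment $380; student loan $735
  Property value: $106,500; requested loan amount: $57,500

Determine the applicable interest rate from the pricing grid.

4%

Credit score 820 ≥ 660; Total monthly debts = (4,515 + 380 + 735) = 5,630. Debt-to-income = 5,630/15,350 = 36.7% — meets 38% limit
LTV = 57,500/106,500 = 54% ≤ 80%
Credit 820 → row 760+; LTV 54% → column ≤56%. Grid cell → 4%.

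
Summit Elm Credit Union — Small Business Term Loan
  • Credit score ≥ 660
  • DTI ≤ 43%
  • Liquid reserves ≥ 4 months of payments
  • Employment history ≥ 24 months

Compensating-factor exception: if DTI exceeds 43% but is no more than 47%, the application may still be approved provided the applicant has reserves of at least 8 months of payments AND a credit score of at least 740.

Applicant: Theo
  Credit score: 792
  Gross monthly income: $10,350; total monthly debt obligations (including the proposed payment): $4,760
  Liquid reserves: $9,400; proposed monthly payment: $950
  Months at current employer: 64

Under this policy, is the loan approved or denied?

Credit score 792 ≥ 660 (meets base)
DTI: 4,760 ÷ 10,350 = 46%, over the 43% base limit.
Reserves = 9,400/950 = 9.9 months ≥ 4
Employment 64 ≥ 24 months
46% falls in the override range (43%–47%), so the compensating-factor test applies.
Override check — reserves: 9.9 mo (ok); score: 792 (ok).
Both compensating conditions met → exception applies.

Approved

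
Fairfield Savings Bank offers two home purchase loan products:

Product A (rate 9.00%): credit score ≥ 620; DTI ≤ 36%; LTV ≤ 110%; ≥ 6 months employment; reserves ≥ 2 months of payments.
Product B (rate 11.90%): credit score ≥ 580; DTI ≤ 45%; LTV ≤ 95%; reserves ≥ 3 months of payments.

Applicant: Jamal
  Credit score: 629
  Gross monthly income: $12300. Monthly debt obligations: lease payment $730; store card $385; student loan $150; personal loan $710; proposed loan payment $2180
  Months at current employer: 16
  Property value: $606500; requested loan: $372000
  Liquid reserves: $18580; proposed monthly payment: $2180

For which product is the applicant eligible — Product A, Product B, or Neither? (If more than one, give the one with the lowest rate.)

Product A

Total debts = (730 + 385 + 150 + 710 + 2,180) = 4,155; DTI = 4,155/12,300 = 33.8%.
LTV = 372,000/606,500 = 61.3%.
Reserves = 18,580/2,180 = 8.5 months.
Product A: score 629 ≥ 620; DTI 33.8% ≤ 36%; LTV 61.3% ≤ 110%; employment 16 ≥ 6 mo; reserves 8.5 ≥ 2 mo → qualifies.
Product B: score 629 ≥ 580; DTI 33.8% ≤ 45%; LTV 61.3% ≤ 95%; reserves 8.5 ≥ 3 mo → qualifies.
Qualifying: Product A, Product B. Lowest rate is 9.00% → Product A.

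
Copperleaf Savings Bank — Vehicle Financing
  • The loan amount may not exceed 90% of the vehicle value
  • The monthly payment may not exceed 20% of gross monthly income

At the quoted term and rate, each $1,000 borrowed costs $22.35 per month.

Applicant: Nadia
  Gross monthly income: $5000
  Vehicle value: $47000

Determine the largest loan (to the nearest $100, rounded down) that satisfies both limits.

Payment cap: 20% × $5,000 = $1,000/month.
At $22.35 per $1,000, that supports 1,000/22.35 × 1,000 ≈ $44,742 → $44,700.
LTV cap: 90% × $47,000 = $42,300 → $42,300.
Binding constraint: loan-to-value.

$42,300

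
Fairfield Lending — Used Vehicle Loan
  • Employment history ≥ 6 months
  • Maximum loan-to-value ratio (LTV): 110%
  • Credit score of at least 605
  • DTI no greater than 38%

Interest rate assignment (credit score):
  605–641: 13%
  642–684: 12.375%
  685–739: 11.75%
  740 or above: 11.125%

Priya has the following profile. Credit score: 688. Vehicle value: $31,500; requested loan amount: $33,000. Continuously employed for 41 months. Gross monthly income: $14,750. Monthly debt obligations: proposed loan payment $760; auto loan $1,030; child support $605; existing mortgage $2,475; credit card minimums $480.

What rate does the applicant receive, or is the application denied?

Credit score 688 ≥ 605 (meets minimum)
LTV: 33,000 ÷ 31,500 = 104.8%, within 110% cap
Employment 41 ≥ 6 months
Total monthly debts = (760 + 1,030 + 605 + 2,475 + 480) = 5,350. Debt-to-income = 5,350/14,750 = 36.3% — meets 38% limit
All requirements met. Score 688 falls in the 685–739 tier → 11.75%.

Approved at 11.75%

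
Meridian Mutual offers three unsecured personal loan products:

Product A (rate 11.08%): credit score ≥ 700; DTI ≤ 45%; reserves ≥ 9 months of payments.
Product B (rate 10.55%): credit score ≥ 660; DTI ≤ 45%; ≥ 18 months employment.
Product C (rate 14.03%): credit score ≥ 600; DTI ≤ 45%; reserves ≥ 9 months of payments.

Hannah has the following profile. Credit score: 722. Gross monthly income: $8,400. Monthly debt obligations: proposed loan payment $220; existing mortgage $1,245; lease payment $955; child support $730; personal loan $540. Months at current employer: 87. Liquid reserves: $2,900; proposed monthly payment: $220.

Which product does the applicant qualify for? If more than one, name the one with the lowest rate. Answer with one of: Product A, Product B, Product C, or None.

Product B

Total debts = (220 + 1,245 + 955 + 730 + 540) = 3,690; DTI = 3,690/8,400 = 43.9%.
Reserves = 2,900/220 = 13.2 months.
Product A: score 722 ≥ 700; DTI 43.9% ≤ 45%; reserves 13.2 ≥ 9 mo → qualifies.
Product B: score 722 ≥ 660; DTI 43.9% ≤ 45%; employment 87 ≥ 18 mo → qualifies.
Product C: score 722 ≥ 600; DTI 43.9% ≤ 45%; reserves 13.2 ≥ 9 mo → qualifies.
Qualifying: Product A, Product B, Product C. Lowest rate is 10.55% → Product B.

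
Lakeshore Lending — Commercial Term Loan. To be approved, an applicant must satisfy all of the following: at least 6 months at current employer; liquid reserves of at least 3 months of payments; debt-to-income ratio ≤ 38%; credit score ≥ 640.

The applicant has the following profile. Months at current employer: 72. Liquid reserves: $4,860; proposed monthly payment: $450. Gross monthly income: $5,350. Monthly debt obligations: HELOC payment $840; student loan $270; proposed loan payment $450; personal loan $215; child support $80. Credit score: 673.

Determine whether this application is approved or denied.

Approved

Employment 72 ≥ 6 months
Reserves: 4,860 ÷ 450 = 10.8 months (meets 3-month minimum)
Total monthly debts = (840 + 270 + 450 + 215 + 80) = 1,855. DTI: 1,855 ÷ 5,350 = 34.7%, within the 38% cap
Credit score 673 ≥ 640 (meets)
All criteria satisfied.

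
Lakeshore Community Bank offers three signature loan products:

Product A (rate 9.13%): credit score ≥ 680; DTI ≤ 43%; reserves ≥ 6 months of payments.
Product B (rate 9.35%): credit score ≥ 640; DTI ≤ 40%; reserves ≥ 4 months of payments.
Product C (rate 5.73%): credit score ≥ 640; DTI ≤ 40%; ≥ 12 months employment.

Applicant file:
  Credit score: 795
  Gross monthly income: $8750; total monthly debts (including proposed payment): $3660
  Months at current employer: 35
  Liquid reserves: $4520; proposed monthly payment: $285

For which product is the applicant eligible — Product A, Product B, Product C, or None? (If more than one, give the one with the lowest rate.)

Product A

DTI = 3,660/8,750 = 41.8%.
Reserves = 4,520/285 = 15.9 months.
Product A: score 795 ≥ 680; DTI 41.8% ≤ 43%; reserves 15.9 ≥ 6 mo → qualifies.
Product B: score 795 ≥ 640; DTI 41.8% > 40%; reserves 15.9 ≥ 4 mo → does not qualify.
Product C: score 795 ≥ 640; DTI 41.8% > 40%; employment 35 ≥ 12 mo → does not qualify.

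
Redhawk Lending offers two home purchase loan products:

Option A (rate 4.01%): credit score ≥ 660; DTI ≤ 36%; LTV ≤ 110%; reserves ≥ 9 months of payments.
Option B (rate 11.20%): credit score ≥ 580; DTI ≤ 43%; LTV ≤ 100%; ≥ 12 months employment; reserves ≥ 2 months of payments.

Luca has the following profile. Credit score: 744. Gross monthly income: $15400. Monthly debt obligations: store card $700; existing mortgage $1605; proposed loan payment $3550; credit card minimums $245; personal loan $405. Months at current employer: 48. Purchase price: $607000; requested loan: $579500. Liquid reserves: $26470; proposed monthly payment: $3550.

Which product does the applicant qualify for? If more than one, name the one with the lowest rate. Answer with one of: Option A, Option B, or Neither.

Option B

Total debts = (700 + 1,605 + 3,550 + 245 + 405) = 6,505; DTI = 6,505/15,400 = 42.2%.
LTV = 579,500/607,000 = 95.5%.
Reserves = 26,470/3,550 = 7.5 months.
Option A: score 744 ≥ 660; DTI 42.2% > 36%; LTV 95.5% ≤ 110%; reserves 7.5 < 9 mo → does not qualify.
Option B: score 744 ≥ 580; DTI 42.2% ≤ 43%; LTV 95.5% ≤ 100%; employment 48 ≥ 12 mo; reserves 7.5 ≥ 2 mo → qualifies.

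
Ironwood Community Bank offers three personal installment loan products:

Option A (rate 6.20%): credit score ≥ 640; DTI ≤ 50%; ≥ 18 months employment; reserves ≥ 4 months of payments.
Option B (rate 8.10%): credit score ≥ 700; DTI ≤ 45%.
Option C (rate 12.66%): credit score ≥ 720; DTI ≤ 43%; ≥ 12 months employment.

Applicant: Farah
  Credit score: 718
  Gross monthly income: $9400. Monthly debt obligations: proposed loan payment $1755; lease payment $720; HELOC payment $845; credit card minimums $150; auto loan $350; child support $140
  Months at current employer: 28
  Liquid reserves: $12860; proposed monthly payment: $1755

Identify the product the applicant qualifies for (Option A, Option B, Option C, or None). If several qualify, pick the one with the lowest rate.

Total debts = (1,755 + 720 + 845 + 150 + 350 + 140) = 3,960; DTI = 3,960/9,400 = 42.1%.
Reserves = 12,860/1,755 = 7.3 months.
Option A: score 718 ≥ 640; DTI 42.1% ≤ 50%; employment 28 ≥ 18 mo; reserves 7.3 ≥ 4 mo → qualifies.
Option B: score 718 ≥ 700; DTI 42.1% ≤ 45% → qualifies.
Option C: score 718 < 720; DTI 42.1% ≤ 43%; employment 28 ≥ 12 mo → does not qualify.
Qualifying: Option A, Option B. Lowest rate is 6.20% → Option A.

Option A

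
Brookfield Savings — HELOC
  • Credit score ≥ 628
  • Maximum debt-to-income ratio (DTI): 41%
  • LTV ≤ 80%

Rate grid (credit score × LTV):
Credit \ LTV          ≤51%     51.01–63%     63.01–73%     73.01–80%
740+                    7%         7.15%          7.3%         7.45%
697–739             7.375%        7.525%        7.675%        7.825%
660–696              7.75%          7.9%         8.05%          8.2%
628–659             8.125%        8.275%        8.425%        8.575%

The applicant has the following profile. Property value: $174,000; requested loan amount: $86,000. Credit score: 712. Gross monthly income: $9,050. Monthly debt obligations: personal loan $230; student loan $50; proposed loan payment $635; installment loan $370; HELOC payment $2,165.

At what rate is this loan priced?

7.375%

Credit score 712 ≥ 628; Total monthly debts = (230 + 50 + 635 + 370 + 2,165) = 3,450. DTI = 3,450/9,050 = 38.1% ≤ 41%
LTV = 86,000/174,000 = 49.4% ≤ 80%
Credit 712 → row 697–739; LTV 49.4% → column ≤51%. Grid cell → 7.375%.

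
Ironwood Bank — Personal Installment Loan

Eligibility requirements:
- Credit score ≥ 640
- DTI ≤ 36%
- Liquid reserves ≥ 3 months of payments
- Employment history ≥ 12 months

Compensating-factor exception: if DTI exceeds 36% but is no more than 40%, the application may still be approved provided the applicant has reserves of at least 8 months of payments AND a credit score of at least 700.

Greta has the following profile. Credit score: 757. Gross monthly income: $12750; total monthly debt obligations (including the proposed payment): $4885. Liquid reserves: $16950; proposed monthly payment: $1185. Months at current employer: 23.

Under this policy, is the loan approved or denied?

Credit score 757 ≥ 640 (meets base)
DTI: 4,885 ÷ 12,750 = 38.3%, over the 36% base limit.
Liquid reserves cover 16,950/1,185 = 14.3 months — ≥ 3 required
Employment 23 ≥ 12 months
38.3% falls in the override range (36%–40%), so the compensating-factor test applies.
Override check — reserves: 14.3 mo (ok); score: 757 (ok).
Both override conditions satisfied; DTI exception granted.

Approved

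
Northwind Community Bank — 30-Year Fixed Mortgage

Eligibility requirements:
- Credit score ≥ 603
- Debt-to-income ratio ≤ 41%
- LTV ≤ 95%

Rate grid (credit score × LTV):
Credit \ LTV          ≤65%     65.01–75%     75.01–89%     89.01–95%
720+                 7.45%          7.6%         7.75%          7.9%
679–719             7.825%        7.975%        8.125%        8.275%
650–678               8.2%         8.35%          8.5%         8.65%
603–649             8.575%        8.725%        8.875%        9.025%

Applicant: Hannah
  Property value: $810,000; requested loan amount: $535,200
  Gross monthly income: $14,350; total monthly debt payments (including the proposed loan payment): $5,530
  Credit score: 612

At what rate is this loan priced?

Credit score 612 ≥ 603; DTI = 5,530/14,350 = 38.5% ≤ 41%
LTV = 535,200/810,000 = 66.1% ≤ 95%
Credit 612 → row 603–649; LTV 66.1% → column 65.01–75%. Grid cell → 8.725%.

8.725%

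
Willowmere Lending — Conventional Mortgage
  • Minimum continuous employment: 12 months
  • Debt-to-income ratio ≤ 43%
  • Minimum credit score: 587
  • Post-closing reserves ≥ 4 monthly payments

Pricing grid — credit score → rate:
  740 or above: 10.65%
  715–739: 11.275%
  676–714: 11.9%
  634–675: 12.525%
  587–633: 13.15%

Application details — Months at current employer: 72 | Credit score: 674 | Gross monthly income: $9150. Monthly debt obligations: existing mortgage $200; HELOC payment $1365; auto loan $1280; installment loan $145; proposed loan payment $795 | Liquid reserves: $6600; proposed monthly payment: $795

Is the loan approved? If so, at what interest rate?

Credit score 674 ≥ 587 (meets minimum)
Employment 72 ≥ 12 months
Total monthly debts = (200 + 1,365 + 1,280 + 145 + 795) = 3,785. DTI: 3,785 ÷ 9,150 = 41.4%, within the 43% cap
Liquid reserves cover 6,600/795 = 8.3 months — ≥ 4 required
All requirements met. Score 674 falls in the 634–675 tier → 12.525%.

Approved at 12.525%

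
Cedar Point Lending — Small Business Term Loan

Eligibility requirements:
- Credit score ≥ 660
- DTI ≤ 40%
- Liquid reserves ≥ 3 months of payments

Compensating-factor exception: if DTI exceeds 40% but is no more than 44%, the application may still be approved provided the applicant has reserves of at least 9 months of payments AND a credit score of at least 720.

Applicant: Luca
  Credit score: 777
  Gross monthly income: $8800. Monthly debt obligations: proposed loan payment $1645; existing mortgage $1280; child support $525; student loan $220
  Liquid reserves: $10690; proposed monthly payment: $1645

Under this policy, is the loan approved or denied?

Denied

Credit score 777 ≥ 660 (meets base)
Total debts = (1,645 + 1,280 + 525 + 220) = 3,670. DTI: 3,670 ÷ 8,800 = 41.7%, over the 40% base limit.
Reserves = 10,690/1,645 = 6.5 months ≥ 3
DTI 41.7% is within the 40%–44% exception band; checking compensating factors.
Reserves 6.5 < 9 months; credit score 777 ≥ 720.
Compensating-factor requirement not fully met.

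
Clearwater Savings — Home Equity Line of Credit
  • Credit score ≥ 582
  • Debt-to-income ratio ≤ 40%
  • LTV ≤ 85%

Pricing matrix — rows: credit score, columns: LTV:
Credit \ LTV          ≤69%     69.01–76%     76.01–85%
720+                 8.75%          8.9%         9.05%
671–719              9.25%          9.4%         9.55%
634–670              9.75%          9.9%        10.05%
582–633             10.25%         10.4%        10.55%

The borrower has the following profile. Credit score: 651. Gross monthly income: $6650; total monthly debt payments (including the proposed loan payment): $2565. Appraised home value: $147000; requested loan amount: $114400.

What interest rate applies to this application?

Credit score 651 ≥ 582; Debt-to-income = 2,565/6,650 = 38.6% — meets 40% limit
LTV: 114,400 ÷ 147,000 = 77.8%, within 85% cap
Score 651 is in the 634–670 band; LTV 77.8% is in the 76.01–85% band → 10.05%.

10.05%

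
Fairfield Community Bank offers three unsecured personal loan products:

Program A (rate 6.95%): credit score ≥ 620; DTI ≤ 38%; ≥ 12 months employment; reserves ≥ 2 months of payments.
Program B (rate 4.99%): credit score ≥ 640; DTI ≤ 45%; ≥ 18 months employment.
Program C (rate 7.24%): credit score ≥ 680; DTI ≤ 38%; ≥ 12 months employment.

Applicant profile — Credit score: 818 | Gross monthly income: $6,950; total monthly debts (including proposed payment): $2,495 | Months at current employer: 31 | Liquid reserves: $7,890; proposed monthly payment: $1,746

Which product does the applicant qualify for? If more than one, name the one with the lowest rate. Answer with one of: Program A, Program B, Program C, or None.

Program B

DTI = 2,495/6,950 = 35.9%.
Reserves = 7,890/1,746 = 4.5 months.
Program A: score 818 ≥ 620; DTI 35.9% ≤ 38%; employment 31 ≥ 12 mo; reserves 4.5 ≥ 2 mo → qualifies.
Program B: score 818 ≥ 640; DTI 35.9% ≤ 45%; employment 31 ≥ 18 mo → qualifies.
Program C: score 818 ≥ 680; DTI 35.9% ≤ 38%; employment 31 ≥ 12 mo → qualifies.
Qualifying: Program A, Program B, Program C. Lowest rate is 4.99% → Program B.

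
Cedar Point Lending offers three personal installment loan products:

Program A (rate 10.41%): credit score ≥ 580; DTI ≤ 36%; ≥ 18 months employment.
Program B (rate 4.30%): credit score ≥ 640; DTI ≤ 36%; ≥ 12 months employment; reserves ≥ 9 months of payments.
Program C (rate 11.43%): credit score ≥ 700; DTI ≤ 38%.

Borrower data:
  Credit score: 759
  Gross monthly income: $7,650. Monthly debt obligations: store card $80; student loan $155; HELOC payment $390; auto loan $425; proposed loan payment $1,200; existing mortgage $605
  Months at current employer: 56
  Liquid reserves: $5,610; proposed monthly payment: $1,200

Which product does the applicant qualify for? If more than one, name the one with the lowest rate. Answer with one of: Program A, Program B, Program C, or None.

Program C

Total debts = (80 + 155 + 390 + 425 + 1,200 + 605) = 2,855; DTI = 2,855/7,650 = 37.3%.
Reserves = 5,610/1,200 = 4.7 months.
Program A: score 759 ≥ 580; DTI 37.3% > 36%; employment 56 ≥ 18 mo → does not qualify.
Program B: score 759 ≥ 640; DTI 37.3% > 36%; employment 56 ≥ 12 mo; reserves 4.7 < 9 mo → does not qualify.
Program C: score 759 ≥ 700; DTI 37.3% ≤ 38% → qualifies.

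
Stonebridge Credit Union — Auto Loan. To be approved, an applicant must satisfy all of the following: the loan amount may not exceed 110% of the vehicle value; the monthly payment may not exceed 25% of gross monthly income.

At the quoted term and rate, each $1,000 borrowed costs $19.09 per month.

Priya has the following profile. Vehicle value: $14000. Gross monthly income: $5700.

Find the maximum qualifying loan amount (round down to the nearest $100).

$15,400

Payment cap: 25% × $5,700 = $1,425/month.
At $19.09 per $1,000, that supports 1,425/19.09 × 1,000 ≈ $74,646 → $74,600.
LTV cap: 110% × $14,000 = $15,400 → $15,400.
Binding constraint: loan-to-value.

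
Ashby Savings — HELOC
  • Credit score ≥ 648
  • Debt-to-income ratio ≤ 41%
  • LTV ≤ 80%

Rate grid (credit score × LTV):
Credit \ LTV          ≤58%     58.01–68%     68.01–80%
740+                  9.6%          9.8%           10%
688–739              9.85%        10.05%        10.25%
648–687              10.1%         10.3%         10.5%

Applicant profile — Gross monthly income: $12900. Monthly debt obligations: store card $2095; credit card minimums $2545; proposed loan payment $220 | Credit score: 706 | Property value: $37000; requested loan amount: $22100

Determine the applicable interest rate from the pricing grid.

Credit score 706 ≥ 648; Total monthly debts = (2,095 + 2,545 + 220) = 4,860. Debt-to-income = 4,860/12,900 = 37.7% — meets 41% limit
Loan-to-value = 22,100/37,000 = 59.7% — pass (80% max)
Credit 706 → row 688–739; LTV 59.7% → column 58.01–68%. Grid cell → 10.05%.

10.05%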